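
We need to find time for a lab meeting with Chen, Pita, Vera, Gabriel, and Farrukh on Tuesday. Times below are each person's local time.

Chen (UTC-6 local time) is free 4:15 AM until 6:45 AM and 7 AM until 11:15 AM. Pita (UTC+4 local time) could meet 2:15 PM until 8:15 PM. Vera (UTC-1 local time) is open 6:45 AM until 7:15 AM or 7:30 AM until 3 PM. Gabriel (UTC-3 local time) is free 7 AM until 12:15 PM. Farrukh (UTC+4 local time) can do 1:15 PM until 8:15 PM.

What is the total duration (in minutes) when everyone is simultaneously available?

Chen in UTC: 10:15-12:45, 13:00-17:15 (add 6h to convert from UTC-6).
Pita in UTC: 10:15-16:15 (subtract 4h to convert from UTC+4).
Vera in UTC: 07:45-08:15, 08:30-16:00 (add 1h to convert from UTC-1).
Gabriel in UTC: 10:00-15:15 (add 3h to convert from UTC-3).
Farrukh in UTC: 09:15-16:15 (subtract 4h to convert from UTC+4).
Chen ∩ Pita: 10:15-12:45, 13:00-16:15.
Chen ∩ Pita ∩ Vera: 10:15-12:45, 13:00-16:00.
Chen ∩ Pita ∩ Vera ∩ Gabriel: 10:15-12:45, 13:00-15:15.
Chen ∩ Pita ∩ Vera ∩ Gabriel ∩ Farrukh: 10:15-12:45, 13:00-15:15.
Summing the common windows: 150 + 135 = 285 minutes.

285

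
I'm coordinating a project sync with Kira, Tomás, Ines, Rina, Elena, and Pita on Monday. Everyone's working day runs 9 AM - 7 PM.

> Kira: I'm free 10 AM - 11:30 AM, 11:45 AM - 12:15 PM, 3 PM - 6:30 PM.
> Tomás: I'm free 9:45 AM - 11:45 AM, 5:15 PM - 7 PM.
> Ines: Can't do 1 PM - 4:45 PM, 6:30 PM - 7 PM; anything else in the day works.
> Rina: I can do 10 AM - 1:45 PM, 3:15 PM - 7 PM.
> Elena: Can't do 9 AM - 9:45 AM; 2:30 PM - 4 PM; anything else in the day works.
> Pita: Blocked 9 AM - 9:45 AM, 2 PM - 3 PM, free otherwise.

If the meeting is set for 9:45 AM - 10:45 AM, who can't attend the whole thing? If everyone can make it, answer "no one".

Kira free: 10:00-11:30, 11:45-12:15, 15:00-18:30.
Tomás free: 09:45-11:45, 17:15-19:00.
Ines free: 09:00-13:00, 16:45-18:30 (invert busy blocks within the working day).
Rina free: 10:00-13:45, 15:15-19:00.
Elena free: 09:45-14:30, 16:00-19:00 (invert busy blocks within the working day).
Pita free: 09:45-14:00, 15:00-19:00 (invert busy blocks within the working day).
Kira: not fully free for 09:45-10:45. Tomás: free for 09:45-10:45. Ines: free for 09:45-10:45. Rina: not fully free for 09:45-10:45. Elena: free for 09:45-10:45. Pita: free for 09:45-10:45.

Kira, Rina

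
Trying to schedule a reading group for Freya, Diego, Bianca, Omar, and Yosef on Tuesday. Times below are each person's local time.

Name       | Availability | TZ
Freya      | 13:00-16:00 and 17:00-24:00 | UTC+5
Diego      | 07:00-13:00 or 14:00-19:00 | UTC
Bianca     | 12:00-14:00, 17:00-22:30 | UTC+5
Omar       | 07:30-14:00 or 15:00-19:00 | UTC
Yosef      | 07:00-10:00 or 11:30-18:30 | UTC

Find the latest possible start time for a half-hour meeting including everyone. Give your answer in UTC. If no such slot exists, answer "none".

17:00

Freya in UTC: 08:00-11:00, 12:00-19:00 (subtract 5h to convert from UTC+5).
Diego in UTC: 07:00-13:00, 14:00-19:00.
Bianca in UTC: 07:00-09:00, 12:00-17:30 (subtract 5h to convert from UTC+5).
Omar in UTC: 07:30-14:00, 15:00-19:00.
Yosef in UTC: 07:00-10:00, 11:30-18:30.
Freya ∩ Diego: 08:00-11:00, 12:00-13:00, 14:00-19:00.
Freya ∩ Diego ∩ Bianca: 08:00-09:00, 12:00-13:00, 14:00-17:30.
Freya ∩ Diego ∩ Bianca ∩ Omar: 08:00-09:00, 12:00-13:00, 15:00-17:30.
Freya ∩ Diego ∩ Bianca ∩ Omar ∩ Yosef: 08:00-09:00, 12:00-13:00, 15:00-17:30.
Those are the intersection windows.
The last common window of at least 30 minutes is 15:00-17:30; a 30-minute meeting can start as late as 17:00 and still end by 17:30.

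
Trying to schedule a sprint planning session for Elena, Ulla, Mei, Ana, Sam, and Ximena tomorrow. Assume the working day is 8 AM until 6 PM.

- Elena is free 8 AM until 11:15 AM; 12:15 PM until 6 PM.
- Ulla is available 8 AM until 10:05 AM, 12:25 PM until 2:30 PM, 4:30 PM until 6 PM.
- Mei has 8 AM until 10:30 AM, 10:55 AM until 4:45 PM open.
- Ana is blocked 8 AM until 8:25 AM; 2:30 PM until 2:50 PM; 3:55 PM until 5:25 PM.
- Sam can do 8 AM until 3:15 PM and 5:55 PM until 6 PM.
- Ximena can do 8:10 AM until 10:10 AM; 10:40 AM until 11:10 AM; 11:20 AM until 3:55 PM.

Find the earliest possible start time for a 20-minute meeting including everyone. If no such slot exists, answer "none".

Elena free: 08:00-11:15, 12:15-18:00.
Ulla free: 08:00-10:05, 12:25-14:30, 16:30-18:00.
Mei free: 08:00-10:30, 10:55-16:45.
Ana free: 08:25-14:30, 14:50-15:55, 17:25-18:00 (invert busy blocks within the working day).
Sam free: 08:00-15:15, 17:55-18:00.
Ximena free: 08:10-10:10, 10:40-11:10, 11:20-15:55.
Elena ∩ Ulla: 08:00-10:05, 12:25-14:30, 16:30-18:00.
Elena ∩ Ulla ∩ Mei: 08:00-10:05, 12:25-14:30, 16:30-16:45.
Elena ∩ Ulla ∩ Mei ∩ Ana: 08:25-10:05, 12:25-14:30.
Elena ∩ Ulla ∩ Mei ∩ Ana ∩ Sam: 08:25-10:05, 12:25-14:30.
Elena ∩ Ulla ∩ Mei ∩ Ana ∩ Sam ∩ Ximena: 08:25-10:05, 12:25-14:30.
Those are the intersection windows.
The first common window of at least 20 minutes is 08:25-10:05, so the earliest start is 08:25.

08:25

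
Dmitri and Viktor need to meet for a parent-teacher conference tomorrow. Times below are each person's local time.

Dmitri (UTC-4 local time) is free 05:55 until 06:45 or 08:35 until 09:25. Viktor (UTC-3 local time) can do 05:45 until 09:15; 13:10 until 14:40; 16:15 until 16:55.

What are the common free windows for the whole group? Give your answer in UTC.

Dmitri in UTC: 09:55-10:45, 12:35-13:25 (add 4h to convert from UTC-4).
Viktor in UTC: 08:45-12:15, 16:10-17:40, 19:15-19:55 (add 3h to convert from UTC-3).
Dmitri ∩ Viktor: 09:55-10:45.

09:55-10:45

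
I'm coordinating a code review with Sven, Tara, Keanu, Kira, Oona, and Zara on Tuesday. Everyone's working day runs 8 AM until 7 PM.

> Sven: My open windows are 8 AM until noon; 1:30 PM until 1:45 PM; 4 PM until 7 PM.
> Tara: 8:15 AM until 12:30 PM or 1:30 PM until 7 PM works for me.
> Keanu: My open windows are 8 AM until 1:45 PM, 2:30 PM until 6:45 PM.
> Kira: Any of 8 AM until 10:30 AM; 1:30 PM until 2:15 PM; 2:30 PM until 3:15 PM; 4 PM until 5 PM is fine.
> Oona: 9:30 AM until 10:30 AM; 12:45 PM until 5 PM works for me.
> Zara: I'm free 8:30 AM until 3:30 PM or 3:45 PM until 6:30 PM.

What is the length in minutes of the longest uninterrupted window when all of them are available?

60

Sven ∩ Tara: 08:15-12:00, 13:30-13:45, 16:00-19:00.
Sven ∩ Tara ∩ Keanu: 08:15-12:00, 13:30-13:45, 16:00-18:45.
Sven ∩ Tara ∩ Keanu ∩ Kira: 08:15-10:30, 13:30-13:45, 16:00-17:00.
Sven ∩ Tara ∩ Keanu ∩ Kira ∩ Oona: 09:30-10:30, 13:30-13:45, 16:00-17:00.
Sven ∩ Tara ∩ Keanu ∩ Kira ∩ Oona ∩ Zara: 09:30-10:30, 13:30-13:45, 16:00-17:00.
The longest is 09:30-10:30 at 60 minutes.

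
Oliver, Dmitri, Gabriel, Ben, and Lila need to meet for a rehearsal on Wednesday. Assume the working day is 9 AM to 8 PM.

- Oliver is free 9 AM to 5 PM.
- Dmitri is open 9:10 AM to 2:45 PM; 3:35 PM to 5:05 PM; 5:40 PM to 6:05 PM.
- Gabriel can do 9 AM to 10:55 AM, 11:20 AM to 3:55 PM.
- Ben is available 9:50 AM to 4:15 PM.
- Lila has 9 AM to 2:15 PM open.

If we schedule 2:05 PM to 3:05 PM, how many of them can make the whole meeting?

Oliver, Gabriel, and Ben can make the full 14:05-15:05 slot — that's 3.

3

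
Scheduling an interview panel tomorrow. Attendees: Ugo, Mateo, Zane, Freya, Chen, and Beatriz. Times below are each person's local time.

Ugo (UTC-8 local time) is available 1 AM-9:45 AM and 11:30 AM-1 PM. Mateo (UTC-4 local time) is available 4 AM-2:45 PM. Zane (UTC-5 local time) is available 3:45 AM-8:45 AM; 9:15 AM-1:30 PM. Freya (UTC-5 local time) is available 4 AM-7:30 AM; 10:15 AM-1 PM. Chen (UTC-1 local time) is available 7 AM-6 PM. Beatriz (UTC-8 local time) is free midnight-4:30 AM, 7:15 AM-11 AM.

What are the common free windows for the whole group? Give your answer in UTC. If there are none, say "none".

Ugo in UTC: 09:00-17:45, 19:30-21:00 (add 8h to convert from UTC-8).
Mateo in UTC: 08:00-18:45 (add 4h to convert from UTC-4).
Zane in UTC: 08:45-13:45, 14:15-18:30 (add 5h to convert from UTC-5).
Freya in UTC: 09:00-12:30, 15:15-18:00 (add 5h to convert from UTC-5).
Chen in UTC: 08:00-19:00 (add 1h to convert from UTC-1).
Beatriz in UTC: 08:00-12:30, 15:15-19:00 (add 8h to convert from UTC-8).
Ugo ∩ Mateo: 09:00-17:45.
Ugo ∩ Mateo ∩ Zane: 09:00-13:45, 14:15-17:45.
Ugo ∩ Mateo ∩ Zane ∩ Freya: 09:00-12:30, 15:15-17:45.
Ugo ∩ Mateo ∩ Zane ∩ Freya ∩ Chen: 09:00-12:30, 15:15-17:45.
Ugo ∩ Mateo ∩ Zane ∩ Freya ∩ Chen ∩ Beatriz: 09:00-12:30, 15:15-17:45.
Those are the intersection windows.

09:00-12:30, 15:15-17:45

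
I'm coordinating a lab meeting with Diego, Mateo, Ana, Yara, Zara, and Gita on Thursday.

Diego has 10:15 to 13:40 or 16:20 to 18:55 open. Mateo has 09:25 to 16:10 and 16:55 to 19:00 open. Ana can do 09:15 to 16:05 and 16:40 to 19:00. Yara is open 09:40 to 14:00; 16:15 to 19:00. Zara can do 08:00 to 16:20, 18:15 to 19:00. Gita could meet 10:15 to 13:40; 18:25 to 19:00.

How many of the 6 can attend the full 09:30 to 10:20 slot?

Mateo, Ana, and Zara can make the full 09:30-10:20 slot — that's 3.

3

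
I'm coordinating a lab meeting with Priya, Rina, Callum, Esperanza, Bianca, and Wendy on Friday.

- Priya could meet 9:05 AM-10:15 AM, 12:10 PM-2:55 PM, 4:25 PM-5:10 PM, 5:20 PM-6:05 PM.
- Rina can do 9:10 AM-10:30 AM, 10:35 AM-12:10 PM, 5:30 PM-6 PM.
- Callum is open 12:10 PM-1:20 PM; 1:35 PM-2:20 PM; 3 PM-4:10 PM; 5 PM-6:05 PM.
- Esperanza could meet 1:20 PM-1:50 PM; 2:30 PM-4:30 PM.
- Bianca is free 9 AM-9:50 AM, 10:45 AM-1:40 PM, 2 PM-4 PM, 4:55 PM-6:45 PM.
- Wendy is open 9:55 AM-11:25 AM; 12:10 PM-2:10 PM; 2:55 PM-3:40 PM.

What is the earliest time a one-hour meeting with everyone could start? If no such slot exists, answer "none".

none

Priya ∩ Rina: 09:10-10:15, 17:30-18:00.
Priya ∩ Rina ∩ Callum: 17:30-18:00.
Priya ∩ Rina ∩ Callum ∩ Esperanza: ∅.
Priya ∩ Rina ∩ Callum ∩ Esperanza ∩ Bianca: ∅.
Priya ∩ Rina ∩ Callum ∩ Esperanza ∩ Bianca ∩ Wendy: ∅.
There is no time when everyone is free.
No common window is at least 60 minutes long.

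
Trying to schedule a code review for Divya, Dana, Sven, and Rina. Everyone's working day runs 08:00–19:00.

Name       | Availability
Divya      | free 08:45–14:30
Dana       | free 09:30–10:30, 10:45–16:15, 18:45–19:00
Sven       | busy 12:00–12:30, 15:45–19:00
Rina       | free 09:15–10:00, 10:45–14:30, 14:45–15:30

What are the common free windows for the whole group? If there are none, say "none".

09:30-10:00, 10:45-12:00, 12:30-14:30

Divya free: 08:45-14:30.
Dana free: 09:30-10:30, 10:45-16:15, 18:45-19:00.
Sven free: 08:00-12:00, 12:30-15:45 (invert busy blocks within the working day).
Rina free: 09:15-10:00, 10:45-14:30, 14:45-15:30.
Divya ∩ Dana: 09:30-10:30, 10:45-14:30.
Divya ∩ Dana ∩ Sven: 09:30-10:30, 10:45-12:00, 12:30-14:30.
Divya ∩ Dana ∩ Sven ∩ Rina: 09:30-10:00, 10:45-12:00, 12:30-14:30.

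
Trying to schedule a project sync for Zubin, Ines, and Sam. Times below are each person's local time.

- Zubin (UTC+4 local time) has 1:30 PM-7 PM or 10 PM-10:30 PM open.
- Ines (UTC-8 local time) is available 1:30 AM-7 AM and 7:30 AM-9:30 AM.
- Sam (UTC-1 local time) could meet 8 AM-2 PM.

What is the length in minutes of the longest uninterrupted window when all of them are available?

Zubin in UTC: 09:30-15:00, 18:00-18:30 (subtract 4h to convert from UTC+4).
Ines in UTC: 09:30-15:00, 15:30-17:30 (add 8h to convert from UTC-8).
Sam in UTC: 09:00-15:00 (add 1h to convert from UTC-1).
Zubin ∩ Ines: 09:30-15:00.
Zubin ∩ Ines ∩ Sam: 09:30-15:00.
Those are the intersection windows.
The longest is 09:30-15:00 at 330 minutes.

330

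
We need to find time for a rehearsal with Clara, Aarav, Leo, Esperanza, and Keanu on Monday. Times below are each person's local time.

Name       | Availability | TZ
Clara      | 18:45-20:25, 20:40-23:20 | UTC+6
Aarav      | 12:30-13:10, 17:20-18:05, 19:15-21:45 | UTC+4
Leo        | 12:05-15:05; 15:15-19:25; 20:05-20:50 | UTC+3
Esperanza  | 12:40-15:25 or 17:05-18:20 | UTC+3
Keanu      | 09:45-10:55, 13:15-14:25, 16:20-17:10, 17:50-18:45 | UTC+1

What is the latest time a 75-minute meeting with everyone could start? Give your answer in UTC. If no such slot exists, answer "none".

none

Clara in UTC: 12:45-14:25, 14:40-17:20 (subtract 6h to convert from UTC+6).
Aarav in UTC: 08:30-09:10, 13:20-14:05, 15:15-17:45 (subtract 4h to convert from UTC+4).
Leo in UTC: 09:05-12:05, 12:15-16:25, 17:05-17:50 (subtract 3h to convert from UTC+3).
Esperanza in UTC: 09:40-12:25, 14:05-15:20 (subtract 3h to convert from UTC+3).
Keanu in UTC: 08:45-09:55, 12:15-13:25, 15:20-16:10, 16:50-17:45 (subtract 1h to convert from UTC+1).
Clara ∩ Aarav: 13:20-14:05, 15:15-17:20.
Clara ∩ Aarav ∩ Leo: 13:20-14:05, 15:15-16:25, 17:05-17:20.
Clara ∩ Aarav ∩ Leo ∩ Esperanza: 15:15-15:20.
Clara ∩ Aarav ∩ Leo ∩ Esperanza ∩ Keanu: ∅.
There is no time when everyone is free.
No common window is at least 75 minutes long.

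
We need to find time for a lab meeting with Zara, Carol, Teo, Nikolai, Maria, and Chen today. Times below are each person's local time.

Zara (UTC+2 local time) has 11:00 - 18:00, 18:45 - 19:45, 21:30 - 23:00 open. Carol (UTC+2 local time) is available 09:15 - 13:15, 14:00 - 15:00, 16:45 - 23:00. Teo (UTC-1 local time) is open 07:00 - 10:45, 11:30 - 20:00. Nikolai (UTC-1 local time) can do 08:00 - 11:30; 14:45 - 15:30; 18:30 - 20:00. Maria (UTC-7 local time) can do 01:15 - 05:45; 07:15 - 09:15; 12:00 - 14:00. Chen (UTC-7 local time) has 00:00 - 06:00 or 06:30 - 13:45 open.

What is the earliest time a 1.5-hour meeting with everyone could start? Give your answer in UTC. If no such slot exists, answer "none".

09:00

Zara in UTC: 09:00-16:00, 16:45-17:45, 19:30-21:00 (subtract 2h to convert from UTC+2).
Carol in UTC: 07:15-11:15, 12:00-13:00, 14:45-21:00 (subtract 2h to convert from UTC+2).
Teo in UTC: 08:00-11:45, 12:30-21:00 (add 1h to convert from UTC-1).
Nikolai in UTC: 09:00-12:30, 15:45-16:30, 19:30-21:00 (add 1h to convert from UTC-1).
Maria in UTC: 08:15-12:45, 14:15-16:15, 19:00-21:00 (add 7h to convert from UTC-7).
Chen in UTC: 07:00-13:00, 13:30-20:45 (add 7h to convert from UTC-7).
Zara ∩ Carol: 09:00-11:15, 12:00-13:00, 14:45-16:00, 16:45-17:45, 19:30-21:00.
Zara ∩ Carol ∩ Teo: 09:00-11:15, 12:30-13:00, 14:45-16:00, 16:45-17:45, 19:30-21:00.
Zara ∩ Carol ∩ Teo ∩ Nikolai: 09:00-11:15, 15:45-16:00, 19:30-21:00.
Zara ∩ Carol ∩ Teo ∩ Nikolai ∩ Maria: 09:00-11:15, 15:45-16:00, 19:30-21:00.
Zara ∩ Carol ∩ Teo ∩ Nikolai ∩ Maria ∩ Chen: 09:00-11:15, 15:45-16:00, 19:30-20:45.
The first common window of at least 90 minutes is 09:00-11:15, so the earliest start is 09:00.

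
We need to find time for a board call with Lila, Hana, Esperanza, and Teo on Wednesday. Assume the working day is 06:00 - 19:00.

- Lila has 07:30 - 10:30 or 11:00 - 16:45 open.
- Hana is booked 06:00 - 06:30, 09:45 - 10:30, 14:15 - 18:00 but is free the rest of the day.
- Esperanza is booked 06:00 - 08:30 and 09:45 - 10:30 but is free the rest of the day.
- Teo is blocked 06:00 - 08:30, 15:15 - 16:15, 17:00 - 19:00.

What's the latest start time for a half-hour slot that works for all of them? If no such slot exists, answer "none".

13:45

Lila free: 07:30-10:30, 11:00-16:45.
Hana free: 06:30-09:45, 10:30-14:15, 18:00-19:00 (invert busy blocks within the working day).
Esperanza free: 08:30-09:45, 10:30-19:00 (invert busy blocks within the working day).
Teo free: 08:30-15:15, 16:15-17:00 (invert busy blocks within the working day).
Lila ∩ Hana: 07:30-09:45, 11:00-14:15.
Lila ∩ Hana ∩ Esperanza: 08:30-09:45, 11:00-14:15.
Lila ∩ Hana ∩ Esperanza ∩ Teo: 08:30-09:45, 11:00-14:15.
Those are the intersection windows.
The last common window of at least 30 minutes is 11:00-14:15; a 30-minute meeting can start as late as 13:45 and still end by 14:15.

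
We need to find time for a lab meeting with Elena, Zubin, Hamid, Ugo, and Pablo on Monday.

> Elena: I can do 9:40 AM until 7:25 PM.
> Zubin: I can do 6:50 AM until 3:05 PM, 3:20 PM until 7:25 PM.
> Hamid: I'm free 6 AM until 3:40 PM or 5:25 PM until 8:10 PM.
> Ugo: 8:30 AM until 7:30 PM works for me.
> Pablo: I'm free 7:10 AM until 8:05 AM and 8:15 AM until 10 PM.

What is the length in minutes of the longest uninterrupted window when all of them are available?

Elena ∩ Zubin: 09:40-15:05, 15:20-19:25.
Elena ∩ Zubin ∩ Hamid: 09:40-15:05, 15:20-15:40, 17:25-19:25.
Elena ∩ Zubin ∩ Hamid ∩ Ugo: 09:40-15:05, 15:20-15:40, 17:25-19:25.
Elena ∩ Zubin ∩ Hamid ∩ Ugo ∩ Pablo: 09:40-15:05, 15:20-15:40, 17:25-19:25.
The longest is 09:40-15:05 at 325 minutes.

325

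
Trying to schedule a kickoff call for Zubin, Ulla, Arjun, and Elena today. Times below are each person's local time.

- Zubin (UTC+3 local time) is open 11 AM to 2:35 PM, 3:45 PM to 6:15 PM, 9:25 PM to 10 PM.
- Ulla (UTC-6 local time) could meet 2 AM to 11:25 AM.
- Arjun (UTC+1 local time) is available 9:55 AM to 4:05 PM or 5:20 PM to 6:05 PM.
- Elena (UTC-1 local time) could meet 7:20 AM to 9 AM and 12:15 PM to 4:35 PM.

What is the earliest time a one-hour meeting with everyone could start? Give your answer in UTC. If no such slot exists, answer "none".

08:55

Zubin in UTC: 08:00-11:35, 12:45-15:15, 18:25-19:00 (subtract 3h to convert from UTC+3).
Ulla in UTC: 08:00-17:25 (add 6h to convert from UTC-6).
Arjun in UTC: 08:55-15:05, 16:20-17:05 (subtract 1h to convert from UTC+1).
Elena in UTC: 08:20-10:00, 13:15-17:35 (add 1h to convert from UTC-1).
Zubin ∩ Ulla: 08:00-11:35, 12:45-15:15.
Zubin ∩ Ulla ∩ Arjun: 08:55-11:35, 12:45-15:05.
Zubin ∩ Ulla ∩ Arjun ∩ Elena: 08:55-10:00, 13:15-15:05.
The first common window of at least 60 minutes is 08:55-10:00, so the earliest start is 08:55.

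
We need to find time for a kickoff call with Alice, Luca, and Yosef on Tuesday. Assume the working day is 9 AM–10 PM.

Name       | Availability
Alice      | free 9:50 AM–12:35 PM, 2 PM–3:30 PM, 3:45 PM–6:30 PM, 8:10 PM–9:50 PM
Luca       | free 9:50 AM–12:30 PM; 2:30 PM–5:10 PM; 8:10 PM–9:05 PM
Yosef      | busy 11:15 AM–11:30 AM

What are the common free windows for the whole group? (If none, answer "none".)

09:50-11:15, 11:30-12:30, 14:30-15:30, 15:45-17:10, 20:10-21:05

Alice free: 09:50-12:35, 14:00-15:30, 15:45-18:30, 20:10-21:50.
Luca free: 09:50-12:30, 14:30-17:10, 20:10-21:05.
Yosef free: 09:00-11:15, 11:30-22:00 (invert busy blocks within the working day).
Alice ∩ Luca: 09:50-12:30, 14:30-15:30, 15:45-17:10, 20:10-21:05.
Alice ∩ Luca ∩ Yosef: 09:50-11:15, 11:30-12:30, 14:30-15:30, 15:45-17:10, 20:10-21:05.
So the common availability across everyone is 09:50-11:15, 11:30-12:30, 14:30-15:30, 15:45-17:10, 20:10-21:05.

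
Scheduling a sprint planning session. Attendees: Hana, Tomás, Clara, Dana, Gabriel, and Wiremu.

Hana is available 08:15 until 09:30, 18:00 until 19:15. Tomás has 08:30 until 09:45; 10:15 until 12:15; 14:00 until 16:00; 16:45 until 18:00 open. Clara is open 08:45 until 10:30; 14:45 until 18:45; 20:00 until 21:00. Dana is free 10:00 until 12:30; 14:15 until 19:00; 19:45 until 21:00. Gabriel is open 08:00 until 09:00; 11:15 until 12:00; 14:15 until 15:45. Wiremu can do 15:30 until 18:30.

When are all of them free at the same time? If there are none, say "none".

none

Hana ∩ Tomás: 08:30-09:30.
Hana ∩ Tomás ∩ Clara: 08:45-09:30.
Hana ∩ Tomás ∩ Clara ∩ Dana: ∅.
Hana ∩ Tomás ∩ Clara ∩ Dana ∩ Gabriel: ∅.
Hana ∩ Tomás ∩ Clara ∩ Dana ∩ Gabriel ∩ Wiremu: ∅.
There is no time when everyone is free.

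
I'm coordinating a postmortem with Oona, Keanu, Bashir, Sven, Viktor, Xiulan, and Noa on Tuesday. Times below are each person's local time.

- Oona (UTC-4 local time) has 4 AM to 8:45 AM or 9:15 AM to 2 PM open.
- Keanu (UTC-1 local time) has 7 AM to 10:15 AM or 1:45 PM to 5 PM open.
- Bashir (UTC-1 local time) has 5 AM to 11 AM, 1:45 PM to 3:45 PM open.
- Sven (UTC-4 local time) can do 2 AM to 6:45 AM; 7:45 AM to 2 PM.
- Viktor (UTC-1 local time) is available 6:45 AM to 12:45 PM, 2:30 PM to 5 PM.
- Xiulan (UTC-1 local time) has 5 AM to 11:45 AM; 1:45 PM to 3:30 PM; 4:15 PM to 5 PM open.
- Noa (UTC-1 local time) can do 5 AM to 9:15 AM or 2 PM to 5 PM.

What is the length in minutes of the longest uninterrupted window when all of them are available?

135

Oona in UTC: 08:00-12:45, 13:15-18:00 (add 4h to convert from UTC-4).
Keanu in UTC: 08:00-11:15, 14:45-18:00 (add 1h to convert from UTC-1).
Bashir in UTC: 06:00-12:00, 14:45-16:45 (add 1h to convert from UTC-1).
Sven in UTC: 06:00-10:45, 11:45-18:00 (add 4h to convert from UTC-4).
Viktor in UTC: 07:45-13:45, 15:30-18:00 (add 1h to convert from UTC-1).
Xiulan in UTC: 06:00-12:45, 14:45-16:30, 17:15-18:00 (add 1h to convert from UTC-1).
Noa in UTC: 06:00-10:15, 15:00-18:00 (add 1h to convert from UTC-1).
Oona ∩ Keanu: 08:00-11:15, 14:45-18:00.
Oona ∩ Keanu ∩ Bashir: 08:00-11:15, 14:45-16:45.
Oona ∩ Keanu ∩ Bashir ∩ Sven: 08:00-10:45, 14:45-16:45.
Oona ∩ Keanu ∩ Bashir ∩ Sven ∩ Viktor: 08:00-10:45, 15:30-16:45.
Oona ∩ Keanu ∩ Bashir ∩ Sven ∩ Viktor ∩ Xiulan: 08:00-10:45, 15:30-16:30.
Oona ∩ Keanu ∩ Bashir ∩ Sven ∩ Viktor ∩ Xiulan ∩ Noa: 08:00-10:15, 15:30-16:30.
The longest is 08:00-10:15 at 135 minutes.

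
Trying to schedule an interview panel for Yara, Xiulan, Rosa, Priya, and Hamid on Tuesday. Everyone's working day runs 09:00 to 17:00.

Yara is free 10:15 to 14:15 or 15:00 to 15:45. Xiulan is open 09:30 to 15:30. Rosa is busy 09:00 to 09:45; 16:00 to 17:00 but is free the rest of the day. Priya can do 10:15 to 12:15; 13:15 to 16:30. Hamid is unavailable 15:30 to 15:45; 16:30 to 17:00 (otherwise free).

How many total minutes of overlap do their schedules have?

Yara free: 10:15-14:15, 15:00-15:45.
Xiulan free: 09:30-15:30.
Rosa free: 09:45-16:00 (invert busy blocks within the working day).
Priya free: 10:15-12:15, 13:15-16:30.
Hamid free: 09:00-15:30, 15:45-16:30 (invert busy blocks within the working day).
Yara ∩ Xiulan: 10:15-14:15, 15:00-15:30.
Yara ∩ Xiulan ∩ Rosa: 10:15-14:15, 15:00-15:30.
Yara ∩ Xiulan ∩ Rosa ∩ Priya: 10:15-12:15, 13:15-14:15, 15:00-15:30.
Yara ∩ Xiulan ∩ Rosa ∩ Priya ∩ Hamid: 10:15-12:15, 13:15-14:15, 15:00-15:30.
Those are the intersection windows.
Summing the common windows: 120 + 60 + 30 = 210 minutes.

210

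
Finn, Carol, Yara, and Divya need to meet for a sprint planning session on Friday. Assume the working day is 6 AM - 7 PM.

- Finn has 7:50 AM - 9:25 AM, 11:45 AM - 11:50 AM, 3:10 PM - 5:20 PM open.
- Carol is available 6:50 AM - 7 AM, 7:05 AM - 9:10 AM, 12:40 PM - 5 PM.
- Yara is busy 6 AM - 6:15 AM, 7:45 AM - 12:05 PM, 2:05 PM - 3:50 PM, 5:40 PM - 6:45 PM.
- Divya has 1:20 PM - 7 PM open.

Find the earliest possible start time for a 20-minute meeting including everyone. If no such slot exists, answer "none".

Finn free: 07:50-09:25, 11:45-11:50, 15:10-17:20.
Carol free: 06:50-07:00, 07:05-09:10, 12:40-17:00.
Yara free: 06:15-07:45, 12:05-14:05, 15:50-17:40, 18:45-19:00 (invert busy blocks within the working day).
Divya free: 13:20-19:00.
Finn ∩ Carol: 07:50-09:10, 15:10-17:00.
Finn ∩ Carol ∩ Yara: 15:50-17:00.
Finn ∩ Carol ∩ Yara ∩ Divya: 15:50-17:00.
The first common window of at least 20 minutes is 15:50-17:00, so the earliest start is 15:50.

15:50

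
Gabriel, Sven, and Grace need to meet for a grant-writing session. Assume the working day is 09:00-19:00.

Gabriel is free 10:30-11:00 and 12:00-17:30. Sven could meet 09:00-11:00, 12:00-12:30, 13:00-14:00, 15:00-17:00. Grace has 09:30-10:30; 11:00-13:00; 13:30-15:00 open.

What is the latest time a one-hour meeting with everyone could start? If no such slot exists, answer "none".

Gabriel ∩ Sven: 10:30-11:00, 12:00-12:30, 13:00-14:00, 15:00-17:00.
Gabriel ∩ Sven ∩ Grace: 12:00-12:30, 13:30-14:00.
Those are the intersection windows.
No common window is at least 60 minutes long.

none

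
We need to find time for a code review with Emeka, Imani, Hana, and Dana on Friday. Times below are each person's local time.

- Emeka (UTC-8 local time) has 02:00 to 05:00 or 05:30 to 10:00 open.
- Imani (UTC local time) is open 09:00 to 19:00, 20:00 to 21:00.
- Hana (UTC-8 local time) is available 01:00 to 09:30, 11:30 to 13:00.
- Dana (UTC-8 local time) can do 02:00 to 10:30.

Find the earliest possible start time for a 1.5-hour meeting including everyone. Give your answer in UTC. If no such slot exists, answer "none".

Emeka in UTC: 10:00-13:00, 13:30-18:00 (add 8h to convert from UTC-8).
Imani in UTC: 09:00-19:00, 20:00-21:00.
Hana in UTC: 09:00-17:30, 19:30-21:00 (add 8h to convert from UTC-8).
Dana in UTC: 10:00-18:30 (add 8h to convert from UTC-8).
Emeka ∩ Imani: 10:00-13:00, 13:30-18:00.
Emeka ∩ Imani ∩ Hana: 10:00-13:00, 13:30-17:30.
Emeka ∩ Imani ∩ Hana ∩ Dana: 10:00-13:00, 13:30-17:30.
The first common window of at least 90 minutes is 10:00-13:00, so the earliest start is 10:00.

10:00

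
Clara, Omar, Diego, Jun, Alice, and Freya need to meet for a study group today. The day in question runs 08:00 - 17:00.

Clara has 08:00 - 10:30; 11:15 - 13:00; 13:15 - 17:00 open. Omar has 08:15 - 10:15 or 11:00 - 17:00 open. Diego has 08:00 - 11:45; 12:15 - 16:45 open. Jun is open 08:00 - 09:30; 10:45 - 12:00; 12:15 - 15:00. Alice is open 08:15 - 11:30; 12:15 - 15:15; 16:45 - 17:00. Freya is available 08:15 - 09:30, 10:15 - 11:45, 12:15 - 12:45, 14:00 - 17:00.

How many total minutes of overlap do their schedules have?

180

Clara ∩ Omar: 08:15-10:15, 11:15-13:00, 13:15-17:00.
Clara ∩ Omar ∩ Diego: 08:15-10:15, 11:15-11:45, 12:15-13:00, 13:15-16:45.
Clara ∩ Omar ∩ Diego ∩ Jun: 08:15-09:30, 11:15-11:45, 12:15-13:00, 13:15-15:00.
Clara ∩ Omar ∩ Diego ∩ Jun ∩ Alice: 08:15-09:30, 11:15-11:30, 12:15-13:00, 13:15-15:00.
Clara ∩ Omar ∩ Diego ∩ Jun ∩ Alice ∩ Freya: 08:15-09:30, 11:15-11:30, 12:15-12:45, 14:00-15:00.
Summing the common windows: 75 + 15 + 30 + 60 = 180 minutes.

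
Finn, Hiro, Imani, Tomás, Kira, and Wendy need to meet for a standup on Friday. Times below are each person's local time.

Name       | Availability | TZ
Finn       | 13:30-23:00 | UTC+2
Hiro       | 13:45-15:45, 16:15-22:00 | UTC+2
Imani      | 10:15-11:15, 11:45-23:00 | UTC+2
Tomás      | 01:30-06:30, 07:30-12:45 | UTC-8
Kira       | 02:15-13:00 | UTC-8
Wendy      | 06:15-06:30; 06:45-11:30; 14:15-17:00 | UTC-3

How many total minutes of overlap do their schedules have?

300

Finn in UTC: 11:30-21:00 (subtract 2h to convert from UTC+2).
Hiro in UTC: 11:45-13:45, 14:15-20:00 (subtract 2h to convert from UTC+2).
Imani in UTC: 08:15-09:15, 09:45-21:00 (subtract 2h to convert from UTC+2).
Tomás in UTC: 09:30-14:30, 15:30-20:45 (add 8h to convert from UTC-8).
Kira in UTC: 10:15-21:00 (add 8h to convert from UTC-8).
Wendy in UTC: 09:15-09:30, 09:45-14:30, 17:15-20:00 (add 3h to convert from UTC-3).
Finn ∩ Hiro: 11:45-13:45, 14:15-20:00.
Finn ∩ Hiro ∩ Imani: 11:45-13:45, 14:15-20:00.
Finn ∩ Hiro ∩ Imani ∩ Tomás: 11:45-13:45, 14:15-14:30, 15:30-20:00.
Finn ∩ Hiro ∩ Imani ∩ Tomás ∩ Kira: 11:45-13:45, 14:15-14:30, 15:30-20:00.
Finn ∩ Hiro ∩ Imani ∩ Tomás ∩ Kira ∩ Wendy: 11:45-13:45, 14:15-14:30, 17:15-20:00.
Those are the intersection windows.
Summing the common windows: 120 + 15 + 165 = 300 minutes.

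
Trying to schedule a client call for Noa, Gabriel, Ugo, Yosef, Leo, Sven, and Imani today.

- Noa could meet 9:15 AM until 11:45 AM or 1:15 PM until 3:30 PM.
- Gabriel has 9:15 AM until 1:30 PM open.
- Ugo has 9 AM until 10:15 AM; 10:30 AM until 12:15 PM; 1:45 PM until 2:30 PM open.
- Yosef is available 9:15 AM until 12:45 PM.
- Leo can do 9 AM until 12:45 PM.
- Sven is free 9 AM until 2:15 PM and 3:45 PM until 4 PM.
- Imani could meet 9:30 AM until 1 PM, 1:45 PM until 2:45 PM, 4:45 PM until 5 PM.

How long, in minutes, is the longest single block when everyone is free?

Noa ∩ Gabriel: 09:15-11:45, 13:15-13:30.
Noa ∩ Gabriel ∩ Ugo: 09:15-10:15, 10:30-11:45.
Noa ∩ Gabriel ∩ Ugo ∩ Yosef: 09:15-10:15, 10:30-11:45.
Noa ∩ Gabriel ∩ Ugo ∩ Yosef ∩ Leo: 09:15-10:15, 10:30-11:45.
Noa ∩ Gabriel ∩ Ugo ∩ Yosef ∩ Leo ∩ Sven: 09:15-10:15, 10:30-11:45.
Noa ∩ Gabriel ∩ Ugo ∩ Yosef ∩ Leo ∩ Sven ∩ Imani: 09:30-10:15, 10:30-11:45.
Those are the intersection windows.
The longest is 10:30-11:45 at 75 minutes.

75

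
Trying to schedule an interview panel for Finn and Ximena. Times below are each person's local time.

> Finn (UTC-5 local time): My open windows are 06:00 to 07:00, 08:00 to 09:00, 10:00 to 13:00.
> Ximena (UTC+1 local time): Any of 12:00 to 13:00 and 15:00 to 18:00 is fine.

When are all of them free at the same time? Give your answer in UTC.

11:00-12:00, 15:00-17:00

Finn in UTC: 11:00-12:00, 13:00-14:00, 15:00-18:00 (add 5h to convert from UTC-5).
Ximena in UTC: 11:00-12:00, 14:00-17:00 (subtract 1h to convert from UTC+1).
Finn ∩ Ximena: 11:00-12:00, 15:00-17:00.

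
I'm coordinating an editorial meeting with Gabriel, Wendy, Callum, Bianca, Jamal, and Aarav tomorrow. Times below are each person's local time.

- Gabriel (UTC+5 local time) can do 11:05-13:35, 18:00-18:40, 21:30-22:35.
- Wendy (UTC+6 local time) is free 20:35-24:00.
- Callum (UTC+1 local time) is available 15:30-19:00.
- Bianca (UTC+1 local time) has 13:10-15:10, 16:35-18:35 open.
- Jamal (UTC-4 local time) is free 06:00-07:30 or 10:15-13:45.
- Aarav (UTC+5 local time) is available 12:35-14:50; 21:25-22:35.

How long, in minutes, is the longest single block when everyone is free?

65

Gabriel in UTC: 06:05-08:35, 13:00-13:40, 16:30-17:35 (subtract 5h to convert from UTC+5).
Wendy in UTC: 14:35-18:00 (subtract 6h to convert from UTC+6).
Callum in UTC: 14:30-18:00 (subtract 1h to convert from UTC+1).
Bianca in UTC: 12:10-14:10, 15:35-17:35 (subtract 1h to convert from UTC+1).
Jamal in UTC: 10:00-11:30, 14:15-17:45 (add 4h to convert from UTC-4).
Aarav in UTC: 07:35-09:50, 16:25-17:35 (subtract 5h to convert from UTC+5).
Gabriel ∩ Wendy: 16:30-17:35.
Gabriel ∩ Wendy ∩ Callum: 16:30-17:35.
Gabriel ∩ Wendy ∩ Callum ∩ Bianca: 16:30-17:35.
Gabriel ∩ Wendy ∩ Callum ∩ Bianca ∩ Jamal: 16:30-17:35.
Gabriel ∩ Wendy ∩ Callum ∩ Bianca ∩ Jamal ∩ Aarav: 16:30-17:35.
The longest is 16:30-17:35 at 65 minutes.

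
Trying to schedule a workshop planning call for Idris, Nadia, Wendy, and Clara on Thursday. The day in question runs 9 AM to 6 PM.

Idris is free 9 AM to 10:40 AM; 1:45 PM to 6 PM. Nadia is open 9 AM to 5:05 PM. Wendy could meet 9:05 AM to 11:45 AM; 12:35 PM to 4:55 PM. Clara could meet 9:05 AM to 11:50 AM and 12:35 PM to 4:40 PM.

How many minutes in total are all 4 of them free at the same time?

270

Idris ∩ Nadia: 09:00-10:40, 13:45-17:05.
Idris ∩ Nadia ∩ Wendy: 09:05-10:40, 13:45-16:55.
Idris ∩ Nadia ∩ Wendy ∩ Clara: 09:05-10:40, 13:45-16:40.
Summing the common windows: 95 + 175 = 270 minutes.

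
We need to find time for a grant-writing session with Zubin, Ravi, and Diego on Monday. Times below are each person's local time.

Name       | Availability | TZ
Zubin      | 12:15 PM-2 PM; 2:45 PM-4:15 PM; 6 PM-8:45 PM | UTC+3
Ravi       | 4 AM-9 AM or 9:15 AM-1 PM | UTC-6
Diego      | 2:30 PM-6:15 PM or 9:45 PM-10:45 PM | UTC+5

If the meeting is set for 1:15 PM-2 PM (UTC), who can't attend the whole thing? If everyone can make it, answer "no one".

Diego, Zubin

Zubin in UTC: 09:15-11:00, 11:45-13:15, 15:00-17:45 (subtract 3h to convert from UTC+3).
Ravi in UTC: 10:00-15:00, 15:15-19:00 (add 6h to convert from UTC-6).
Diego in UTC: 09:30-13:15, 16:45-17:45 (subtract 5h to convert from UTC+5).
Zubin: not fully free for 13:15-14:00. Ravi: free for 13:15-14:00. Diego: not fully free for 13:15-14:00.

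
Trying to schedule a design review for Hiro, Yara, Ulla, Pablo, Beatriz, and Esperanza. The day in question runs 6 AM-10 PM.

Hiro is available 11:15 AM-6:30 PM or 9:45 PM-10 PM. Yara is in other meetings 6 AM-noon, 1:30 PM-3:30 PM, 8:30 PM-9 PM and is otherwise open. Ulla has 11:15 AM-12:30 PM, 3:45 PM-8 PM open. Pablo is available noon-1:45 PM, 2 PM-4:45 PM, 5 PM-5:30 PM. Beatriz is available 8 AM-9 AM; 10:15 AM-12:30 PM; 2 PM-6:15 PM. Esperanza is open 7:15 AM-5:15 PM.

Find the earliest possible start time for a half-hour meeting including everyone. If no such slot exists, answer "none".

Hiro free: 11:15-18:30, 21:45-22:00.
Yara free: 12:00-13:30, 15:30-20:30, 21:00-22:00 (invert busy blocks within the working day).
Ulla free: 11:15-12:30, 15:45-20:00.
Pablo free: 12:00-13:45, 14:00-16:45, 17:00-17:30.
Beatriz free: 08:00-09:00, 10:15-12:30, 14:00-18:15.
Esperanza free: 07:15-17:15.
Hiro ∩ Yara: 12:00-13:30, 15:30-18:30, 21:45-22:00.
Hiro ∩ Yara ∩ Ulla: 12:00-12:30, 15:45-18:30.
Hiro ∩ Yara ∩ Ulla ∩ Pablo: 12:00-12:30, 15:45-16:45, 17:00-17:30.
Hiro ∩ Yara ∩ Ulla ∩ Pablo ∩ Beatriz: 12:00-12:30, 15:45-16:45, 17:00-17:30.
Hiro ∩ Yara ∩ Ulla ∩ Pablo ∩ Beatriz ∩ Esperanza: 12:00-12:30, 15:45-16:45, 17:00-17:15.
The first common window of at least 30 minutes is 12:00-12:30, so the earliest start is 12:00.

12:00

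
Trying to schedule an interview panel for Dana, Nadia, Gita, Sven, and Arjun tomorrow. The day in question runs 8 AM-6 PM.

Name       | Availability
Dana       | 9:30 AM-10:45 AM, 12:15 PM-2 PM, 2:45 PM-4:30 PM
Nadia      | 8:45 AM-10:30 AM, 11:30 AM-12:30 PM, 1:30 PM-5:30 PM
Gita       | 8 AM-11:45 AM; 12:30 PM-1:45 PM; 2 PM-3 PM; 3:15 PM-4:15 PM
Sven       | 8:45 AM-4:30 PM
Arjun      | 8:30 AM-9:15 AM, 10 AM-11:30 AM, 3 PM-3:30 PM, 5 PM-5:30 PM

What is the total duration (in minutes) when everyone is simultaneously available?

Dana ∩ Nadia: 09:30-10:30, 12:15-12:30, 13:30-14:00, 14:45-16:30.
Dana ∩ Nadia ∩ Gita: 09:30-10:30, 13:30-13:45, 14:45-15:00, 15:15-16:15.
Dana ∩ Nadia ∩ Gita ∩ Sven: 09:30-10:30, 13:30-13:45, 14:45-15:00, 15:15-16:15.
Dana ∩ Nadia ∩ Gita ∩ Sven ∩ Arjun: 10:00-10:30, 15:15-15:30.
Summing the common windows: 30 + 15 = 45 minutes.

45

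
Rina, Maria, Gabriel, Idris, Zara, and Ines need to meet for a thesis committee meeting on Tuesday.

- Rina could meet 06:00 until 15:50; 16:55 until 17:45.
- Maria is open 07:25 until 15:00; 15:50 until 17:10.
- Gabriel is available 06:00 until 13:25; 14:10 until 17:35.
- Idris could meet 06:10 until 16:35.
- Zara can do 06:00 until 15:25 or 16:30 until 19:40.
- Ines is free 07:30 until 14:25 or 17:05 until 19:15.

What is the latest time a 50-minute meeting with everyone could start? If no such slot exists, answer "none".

Rina ∩ Maria: 07:25-15:00, 16:55-17:10.
Rina ∩ Maria ∩ Gabriel: 07:25-13:25, 14:10-15:00, 16:55-17:10.
Rina ∩ Maria ∩ Gabriel ∩ Idris: 07:25-13:25, 14:10-15:00.
Rina ∩ Maria ∩ Gabriel ∩ Idris ∩ Zara: 07:25-13:25, 14:10-15:00.
Rina ∩ Maria ∩ Gabriel ∩ Idris ∩ Zara ∩ Ines: 07:30-13:25, 14:10-14:25.
So the common availability across everyone is 07:30-13:25, 14:10-14:25.
The last common window of at least 50 minutes is 07:30-13:25; a 50-minute meeting can start as late as 12:35 and still end by 13:25.

12:35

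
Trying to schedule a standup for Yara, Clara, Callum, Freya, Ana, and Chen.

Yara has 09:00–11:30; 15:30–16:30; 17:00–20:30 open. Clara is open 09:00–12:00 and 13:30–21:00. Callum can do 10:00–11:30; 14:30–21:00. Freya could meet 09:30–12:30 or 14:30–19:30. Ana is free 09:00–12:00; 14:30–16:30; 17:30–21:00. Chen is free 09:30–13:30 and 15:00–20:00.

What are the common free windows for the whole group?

10:00-11:30, 15:30-16:30, 17:30-19:30

Yara ∩ Clara: 09:00-11:30, 15:30-16:30, 17:00-20:30.
Yara ∩ Clara ∩ Callum: 10:00-11:30, 15:30-16:30, 17:00-20:30.
Yara ∩ Clara ∩ Callum ∩ Freya: 10:00-11:30, 15:30-16:30, 17:00-19:30.
Yara ∩ Clara ∩ Callum ∩ Freya ∩ Ana: 10:00-11:30, 15:30-16:30, 17:30-19:30.
Yara ∩ Clara ∩ Callum ∩ Freya ∩ Ana ∩ Chen: 10:00-11:30, 15:30-16:30, 17:30-19:30.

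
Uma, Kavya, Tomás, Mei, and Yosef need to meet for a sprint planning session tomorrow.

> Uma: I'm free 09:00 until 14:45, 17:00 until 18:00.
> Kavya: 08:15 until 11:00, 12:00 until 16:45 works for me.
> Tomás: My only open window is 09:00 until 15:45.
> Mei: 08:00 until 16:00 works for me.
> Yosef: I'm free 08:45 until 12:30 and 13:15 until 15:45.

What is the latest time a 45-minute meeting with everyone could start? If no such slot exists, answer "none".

14:00

Uma ∩ Kavya: 09:00-11:00, 12:00-14:45.
Uma ∩ Kavya ∩ Tomás: 09:00-11:00, 12:00-14:45.
Uma ∩ Kavya ∩ Tomás ∩ Mei: 09:00-11:00, 12:00-14:45.
Uma ∩ Kavya ∩ Tomás ∩ Mei ∩ Yosef: 09:00-11:00, 12:00-12:30, 13:15-14:45.
The last common window of at least 45 minutes is 13:15-14:45; a 45-minute meeting can start as late as 14:00 and still end by 14:45.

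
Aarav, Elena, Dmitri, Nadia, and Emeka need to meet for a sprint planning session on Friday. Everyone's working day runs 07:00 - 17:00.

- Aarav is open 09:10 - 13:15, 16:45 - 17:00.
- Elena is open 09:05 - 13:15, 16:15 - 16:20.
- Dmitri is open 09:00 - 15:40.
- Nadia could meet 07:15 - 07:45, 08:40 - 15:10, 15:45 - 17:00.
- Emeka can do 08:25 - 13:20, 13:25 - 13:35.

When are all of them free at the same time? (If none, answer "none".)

Aarav ∩ Elena: 09:10-13:15.
Aarav ∩ Elena ∩ Dmitri: 09:10-13:15.
Aarav ∩ Elena ∩ Dmitri ∩ Nadia: 09:10-13:15.
Aarav ∩ Elena ∩ Dmitri ∩ Nadia ∩ Emeka: 09:10-13:15.
So the common availability across everyone is 09:10-13:15.

09:10-13:15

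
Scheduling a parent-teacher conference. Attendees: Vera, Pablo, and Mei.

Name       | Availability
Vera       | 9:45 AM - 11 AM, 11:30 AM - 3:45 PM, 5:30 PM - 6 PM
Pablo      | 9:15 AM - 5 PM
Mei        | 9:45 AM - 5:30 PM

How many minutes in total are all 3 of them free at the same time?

Vera ∩ Pablo: 09:45-11:00, 11:30-15:45.
Vera ∩ Pablo ∩ Mei: 09:45-11:00, 11:30-15:45.
Summing the common windows: 75 + 255 = 330 minutes.

330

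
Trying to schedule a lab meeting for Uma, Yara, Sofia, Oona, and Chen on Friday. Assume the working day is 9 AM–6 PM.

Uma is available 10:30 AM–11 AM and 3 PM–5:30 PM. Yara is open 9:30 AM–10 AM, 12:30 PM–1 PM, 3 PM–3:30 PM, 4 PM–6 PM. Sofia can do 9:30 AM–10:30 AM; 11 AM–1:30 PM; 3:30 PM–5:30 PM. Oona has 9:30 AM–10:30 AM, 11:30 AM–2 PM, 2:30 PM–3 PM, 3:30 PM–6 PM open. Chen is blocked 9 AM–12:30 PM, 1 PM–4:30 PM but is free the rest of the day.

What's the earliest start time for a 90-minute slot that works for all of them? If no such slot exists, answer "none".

Uma free: 10:30-11:00, 15:00-17:30.
Yara free: 09:30-10:00, 12:30-13:00, 15:00-15:30, 16:00-18:00.
Sofia free: 09:30-10:30, 11:00-13:30, 15:30-17:30.
Oona free: 09:30-10:30, 11:30-14:00, 14:30-15:00, 15:30-18:00.
Chen free: 12:30-13:00, 16:30-18:00 (invert busy blocks within the working day).
Uma ∩ Yara: 15:00-15:30, 16:00-17:30.
Uma ∩ Yara ∩ Sofia: 16:00-17:30.
Uma ∩ Yara ∩ Sofia ∩ Oona: 16:00-17:30.
Uma ∩ Yara ∩ Sofia ∩ Oona ∩ Chen: 16:30-17:30.
No common window is at least 90 minutes long.

none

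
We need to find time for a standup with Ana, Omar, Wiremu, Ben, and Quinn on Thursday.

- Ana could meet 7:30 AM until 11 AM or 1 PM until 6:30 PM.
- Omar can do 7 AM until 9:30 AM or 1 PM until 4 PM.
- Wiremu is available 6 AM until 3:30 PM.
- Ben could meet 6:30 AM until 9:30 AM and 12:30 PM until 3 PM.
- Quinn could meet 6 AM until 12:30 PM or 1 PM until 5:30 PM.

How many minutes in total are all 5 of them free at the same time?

240

Ana ∩ Omar: 07:30-09:30, 13:00-16:00.
Ana ∩ Omar ∩ Wiremu: 07:30-09:30, 13:00-15:30.
Ana ∩ Omar ∩ Wiremu ∩ Ben: 07:30-09:30, 13:00-15:00.
Ana ∩ Omar ∩ Wiremu ∩ Ben ∩ Quinn: 07:30-09:30, 13:00-15:00.
Summing the common windows: 120 + 120 = 240 minutes.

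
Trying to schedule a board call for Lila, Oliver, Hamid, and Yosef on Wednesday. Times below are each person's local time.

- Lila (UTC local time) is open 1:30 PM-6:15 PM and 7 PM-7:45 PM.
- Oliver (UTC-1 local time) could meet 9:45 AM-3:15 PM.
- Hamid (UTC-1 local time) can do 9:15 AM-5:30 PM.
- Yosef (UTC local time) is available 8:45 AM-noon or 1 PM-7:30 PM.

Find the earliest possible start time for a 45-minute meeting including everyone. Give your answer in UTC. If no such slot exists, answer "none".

13:30

Lila in UTC: 13:30-18:15, 19:00-19:45.
Oliver in UTC: 10:45-16:15 (add 1h to convert from UTC-1).
Hamid in UTC: 10:15-18:30 (add 1h to convert from UTC-1).
Yosef in UTC: 08:45-12:00, 13:00-19:30.
Lila ∩ Oliver: 13:30-16:15.
Lila ∩ Oliver ∩ Hamid: 13:30-16:15.
Lila ∩ Oliver ∩ Hamid ∩ Yosef: 13:30-16:15.
So the common availability across everyone is 13:30-16:15.
The first common window of at least 45 minutes is 13:30-16:15, so the earliest start is 13:30.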